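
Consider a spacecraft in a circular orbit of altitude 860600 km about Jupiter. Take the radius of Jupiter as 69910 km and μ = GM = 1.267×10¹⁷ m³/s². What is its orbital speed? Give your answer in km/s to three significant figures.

r = 69910 + 860600 = 930510 km = 9.3051×10⁸ m.
For a circular orbit v = √(μ/r) = √(1.267×10¹⁷ / 9.305×10⁸) = √(1.362×10⁸) = 11670 m/s.
That is 11.67 km/s.

v ≈ 11.7 km/s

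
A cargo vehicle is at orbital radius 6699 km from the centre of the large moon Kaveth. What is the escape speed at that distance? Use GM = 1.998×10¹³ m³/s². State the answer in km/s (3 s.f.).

v_esc ≈ 2.44 km/s

r = 6699 km = 6.699×10⁶ m.
Escape speed v_esc = √(2μ/r) = √(2 × 1.998×10¹³ / 6.699×10⁶) = √(5.965×10⁶) = 2442 m/s.
= 2.442 km/s.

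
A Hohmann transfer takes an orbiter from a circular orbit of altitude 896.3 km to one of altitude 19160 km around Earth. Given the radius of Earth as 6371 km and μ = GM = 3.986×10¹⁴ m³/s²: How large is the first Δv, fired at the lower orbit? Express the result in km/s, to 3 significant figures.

Δv ≈ 1.83 km/s

r₁ = 6371 + 896.3 = 7267.3 km = 7.2673×10⁶ m.
r₂ = 6371 + 19160 = 25531 km = 2.5531×10⁷ m.
Transfer ellipse a_t = (r₁ + r₂)/2 = 1.640×10⁷ m.
At r₁: circular v_c1 = √(μ/r₁) = 7406 m/s; transfer-perigee v_p = √[μ(2/r₁ − 1/a_t)] = 9241 m/s.
Δv₁ = v_p − v_c1 = 1835 m/s.
= 1.835 km/s.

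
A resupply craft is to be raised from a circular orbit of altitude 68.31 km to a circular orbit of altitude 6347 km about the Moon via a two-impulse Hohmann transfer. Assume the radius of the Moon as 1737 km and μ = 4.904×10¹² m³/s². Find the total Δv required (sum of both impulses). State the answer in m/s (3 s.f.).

r₁ = 1737 + 68.31 = 1805.3 km = 1.8053×10⁶ m.
r₂ = 1737 + 6347 = 8084.0 km = 8.0840×10⁶ m.
Transfer ellipse a_t = (r₁ + r₂)/2 = 4.945×10⁶ m.
At r₁: circular v_c1 = √(μ/r₁) = 1648 m/s; transfer-perilune v_p = √[μ(2/r₁ − 1/a_t)] = 2107 m/s.
Δv₁ = v_p − v_c1 = 459.2 m/s.
At r₂: circular v_c2 = √(μ/r₂) = 778.9 m/s; transfer-apolune v_a = √[μ(2/r₂ − 1/a_t)] = 470.6 m/s.
Δv₂ = v_c2 − v_a = 308.2 m/s.
Total Δv = Δv₁ + Δv₂ = 767.5 m/s.

Δv_total ≈ 767 m/s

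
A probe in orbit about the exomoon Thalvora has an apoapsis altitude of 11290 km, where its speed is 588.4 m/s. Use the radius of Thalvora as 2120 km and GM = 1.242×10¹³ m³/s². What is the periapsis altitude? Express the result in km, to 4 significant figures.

periapsis altitude ≈ 962.6 km

r_a = 2120 + 11290 = 13410 km = 1.341×10⁷ m.
Specific energy ε = v²/2 − μ/r = -7.531×10⁵ J/kg, so a = −μ/(2ε) = 8.246×10⁶ m.
The apsides satisfy r_p + r_a = 2a, so the periapsis radius is 2a − r_a = 3.083×10⁶ m = 3082.6 km.
Periapsis altitude = 3082.6 − 2120 = 962.55 km.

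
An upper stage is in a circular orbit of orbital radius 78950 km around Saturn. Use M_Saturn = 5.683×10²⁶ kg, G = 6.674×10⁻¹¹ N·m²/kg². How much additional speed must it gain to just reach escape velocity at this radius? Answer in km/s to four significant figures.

μ = GM = 6.674×10⁻¹¹ × 5.683×10²⁶ = 3.793×10¹⁶ m³/s².
r = 78950 km = 7.895×10⁷ m.
Circular speed v_c = √(μ/r) = 21920 m/s.
Escape speed v_esc = √(2μ/r) = √2 × v_c = 31000 m/s.
Δv = v_esc − v_c = 9079 m/s = 9.079 km/s.

Δv ≈ 9.079 km/s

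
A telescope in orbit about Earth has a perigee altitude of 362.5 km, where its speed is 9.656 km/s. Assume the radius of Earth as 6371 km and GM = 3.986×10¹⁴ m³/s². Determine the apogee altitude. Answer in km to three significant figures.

apogee altitude ≈ 18600 km

r_p = 6371 + 362.5 = 6733.5 km = 6.734×10⁶ m.
Specific energy ε = v²/2 − μ/r = -1.258×10⁷ J/kg, so a = −μ/(2ε) = 1.585×10⁷ m.
The apsides satisfy r_p + r_a = 2a, so the apogee radius is 2a − r_p = 2.496×10⁷ m = 24958 km.
Apogee altitude = 24958 − 6371 = 18587 km.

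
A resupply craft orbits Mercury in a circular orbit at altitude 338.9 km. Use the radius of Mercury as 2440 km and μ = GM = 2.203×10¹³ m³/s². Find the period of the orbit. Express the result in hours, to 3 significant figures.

T ≈ 1.72 hours

r = 2440 + 338.9 = 2778.9 km = 2.7789×10⁶ m.
Kepler's third law: T = 2π√(r³/μ) = 2π√((2.779×10⁶)³ / 2.203×10¹³).
r³/μ = 9.741×10⁵ s², so T = 2π × 9.870×10² = 6.201×10³ s.
Converting: 6.201×10³ s ÷ 3600 = 1.723 hours.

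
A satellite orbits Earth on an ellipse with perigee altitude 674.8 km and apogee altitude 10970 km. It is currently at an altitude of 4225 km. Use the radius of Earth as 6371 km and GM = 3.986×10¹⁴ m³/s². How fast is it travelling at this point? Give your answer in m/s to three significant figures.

r_p = 6371 + 674.8 = 7045.8 km = 7.0458×10⁶ m.
r_a = 6371 + 10970 = 17341 km = 1.7341×10⁷ m.
r = 6371 + 4225 = 10596 km = 1.060×10⁷ m.
Semi-major axis a = (r_p + r_a)/2 = 12193 km = 1.219×10⁷ m.
Vis-viva: v² = μ(2/r − 1/a) = 3.986×10¹⁴ × (1.888×10⁻⁷ − 8.201×10⁻⁸) = 4.255×10⁷ m²/s².
v = 6523 m/s.

v ≈ 6520 m/s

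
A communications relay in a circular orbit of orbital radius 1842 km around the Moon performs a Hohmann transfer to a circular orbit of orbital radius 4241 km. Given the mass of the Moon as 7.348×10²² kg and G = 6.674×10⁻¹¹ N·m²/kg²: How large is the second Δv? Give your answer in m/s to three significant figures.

μ = GM = 6.674×10⁻¹¹ × 7.348×10²² = 4.904×10¹² m³/s².
r₁ = 1842 km = 1.842×10⁶ m.
r₂ = 4241 km = 4.241×10⁶ m.
Transfer ellipse a_t = (r₁ + r₂)/2 = 3.042×10⁶ m.
At r₁: circular v_c1 = √(μ/r₁) = 1632 m/s; transfer-perilune v_p = √[μ(2/r₁ − 1/a_t)] = 1927 m/s.
At r₂: circular v_c2 = √(μ/r₂) = 1075 m/s; transfer-apolune v_a = √[μ(2/r₂ − 1/a_t)] = 836.8 m/s.
Δv₂ = v_c2 − v_a = 238.5 m/s.

Δv ≈ 238 m/s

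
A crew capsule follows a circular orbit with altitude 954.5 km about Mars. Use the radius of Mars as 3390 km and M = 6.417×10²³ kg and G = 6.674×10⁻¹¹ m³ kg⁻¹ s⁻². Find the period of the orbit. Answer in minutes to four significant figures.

μ = GM = 6.674×10⁻¹¹ × 6.417×10²³ = 4.283×10¹³ m³/s².
r = 3390 + 954.5 = 4344.5 km = 4.3445×10⁶ m.
Kepler's third law: T = 2π√(r³/μ) = 2π√((4.344×10⁶)³ / 4.283×10¹³).
r³/μ = 1.915×10⁶ s², so T = 2π × 1.384×10³ = 8.694×10³ s.
Converting: 8.694×10³ s ÷ 60.00 = 144.9 minutes.

T ≈ 144.9 minutes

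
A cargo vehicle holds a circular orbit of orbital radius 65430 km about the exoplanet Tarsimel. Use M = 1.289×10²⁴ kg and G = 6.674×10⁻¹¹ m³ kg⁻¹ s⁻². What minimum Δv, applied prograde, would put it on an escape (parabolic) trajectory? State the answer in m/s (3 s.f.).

μ = GM = 6.674×10⁻¹¹ × 1.289×10²⁴ = 8.603×10¹³ m³/s².
r = 65430 km = 6.543×10⁷ m.
Circular speed v_c = √(μ/r) = 1147 m/s.
Escape speed v_esc = √(2μ/r) = √2 × v_c = 1622 m/s.
Δv = v_esc − v_c = 475.0 m/s.

Δv ≈ 475 m/s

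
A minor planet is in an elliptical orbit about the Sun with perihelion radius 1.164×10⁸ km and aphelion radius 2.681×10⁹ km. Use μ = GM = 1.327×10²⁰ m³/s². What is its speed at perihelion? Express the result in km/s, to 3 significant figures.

v ≈ 46.7 km/s

Semi-major axis a = (r_p + r_a)/2 = 1.3987×10⁹ km = 1.399×10¹² m.
Vis-viva: v² = μ(2/r − 1/a) = 1.327×10²⁰ × (1.718×10⁻¹¹ − 7.149×10⁻¹³) = 2.185×10⁹ m²/s².
v = 46750 m/s = 46.75 km/s.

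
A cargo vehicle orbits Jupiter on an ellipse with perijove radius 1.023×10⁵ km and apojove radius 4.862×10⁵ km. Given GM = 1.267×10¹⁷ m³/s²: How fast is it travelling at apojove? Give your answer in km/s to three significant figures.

Semi-major axis a = (r_p + r_a)/2 = 2.9425×10⁵ km = 2.942×10⁸ m.
Vis-viva: v² = μ(2/r − 1/a) = 1.267×10¹⁷ × (4.114×10⁻⁹ − 3.398×10⁻⁹) = 9.060×10⁷ m²/s².
v = 9518 m/s = 9.518 km/s.

v ≈ 9.52 km/s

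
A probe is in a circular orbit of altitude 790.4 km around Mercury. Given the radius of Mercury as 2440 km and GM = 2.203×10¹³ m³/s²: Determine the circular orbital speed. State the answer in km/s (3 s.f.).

v ≈ 2.61 km/s

r = 2440 + 790.4 = 3230.4 km = 3.2304×10⁶ m.
For a circular orbit v = √(μ/r) = √(2.203×10¹³ / 3.230×10⁶) = √(6.820×10⁶) = 2611 m/s.
That is 2.611 km/s.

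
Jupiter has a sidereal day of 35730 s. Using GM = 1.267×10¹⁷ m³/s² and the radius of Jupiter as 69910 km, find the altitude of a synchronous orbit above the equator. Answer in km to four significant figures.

h_sync ≈ 90110 km

A synchronous orbit has period T, so by Kepler's third law a = (μT²/4π²)^(1/3).
μT²/4π² = 1.267×10¹⁷ × (3.573×10⁴)² / 39.48 = 4.097×10²⁴ m³.
a = 1.600×10⁸ m = 1.6002×10⁵ km.
Altitude h = a − R = 1.6002×10⁵ − 69910 = 90105 km.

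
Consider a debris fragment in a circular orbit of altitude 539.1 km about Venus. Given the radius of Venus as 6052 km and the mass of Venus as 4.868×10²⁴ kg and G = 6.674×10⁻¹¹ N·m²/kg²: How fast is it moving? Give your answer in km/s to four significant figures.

v ≈ 7.021 km/s

μ = GM = 6.674×10⁻¹¹ × 4.868×10²⁴ = 3.249×10¹⁴ m³/s².
r = 6052 + 539.1 = 6591.1 km = 6.5911×10⁶ m.
For a circular orbit v = √(μ/r) = √(3.249×10¹⁴ / 6.591×10⁶) = √(4.929×10⁷) = 7021 m/s.
That is 7.021 km/s.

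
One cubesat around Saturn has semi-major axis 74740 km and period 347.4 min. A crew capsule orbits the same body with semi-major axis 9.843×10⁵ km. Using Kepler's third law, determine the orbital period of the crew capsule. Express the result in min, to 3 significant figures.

T₂ ≈ 16600 min

Kepler's third law: T² ∝ a³, so T₂ = T₁ (a₂/a₁)^(3/2).
a₂/a₁ = 13.17, (a₂/a₁)^(3/2) = 47.79.
T₂ = 347.4 × 47.79 = 16600 min.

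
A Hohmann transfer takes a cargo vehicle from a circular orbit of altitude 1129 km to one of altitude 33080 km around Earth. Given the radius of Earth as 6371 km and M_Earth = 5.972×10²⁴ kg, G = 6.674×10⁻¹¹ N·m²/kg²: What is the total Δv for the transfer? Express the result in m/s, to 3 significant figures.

Δv_total ≈ 3540 m/s

μ = GM = 6.674×10⁻¹¹ × 5.972×10²⁴ = 3.986×10¹⁴ m³/s².
r₁ = 6371 + 1129 = 7500.0 km = 7.5000×10⁶ m.
r₂ = 6371 + 33080 = 39451 km = 3.9451×10⁷ m.
Transfer ellipse a_t = (r₁ + r₂)/2 = 2.348×10⁷ m.
At r₁: circular v_c1 = √(μ/r₁) = 7290 m/s; transfer-perigee v_p = √[μ(2/r₁ − 1/a_t)] = 9450 m/s.
Δv₁ = v_p − v_c1 = 2160 m/s.
At r₂: circular v_c2 = √(μ/r₂) = 3179 m/s; transfer-apogee v_a = √[μ(2/r₂ − 1/a_t)] = 1797 m/s.
Δv₂ = v_c2 − v_a = 1382 m/s.
Total Δv = Δv₁ + Δv₂ = 3542 m/s.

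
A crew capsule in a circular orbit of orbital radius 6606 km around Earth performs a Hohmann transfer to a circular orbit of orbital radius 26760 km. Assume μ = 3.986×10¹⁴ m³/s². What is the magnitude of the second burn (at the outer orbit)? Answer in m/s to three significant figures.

Δv ≈ 1430 m/s

r₁ = 6606 km = 6.606×10⁶ m.
r₂ = 26760 km = 2.676×10⁷ m.
Transfer ellipse a_t = (r₁ + r₂)/2 = 1.668×10⁷ m.
At r₁: circular v_c1 = √(μ/r₁) = 7768 m/s; transfer-perigee v_p = √[μ(2/r₁ − 1/a_t)] = 9838 m/s.
At r₂: circular v_c2 = √(μ/r₂) = 3859 m/s; transfer-apogee v_a = √[μ(2/r₂ − 1/a_t)] = 2429 m/s.
Δv₂ = v_c2 − v_a = 1431 m/s.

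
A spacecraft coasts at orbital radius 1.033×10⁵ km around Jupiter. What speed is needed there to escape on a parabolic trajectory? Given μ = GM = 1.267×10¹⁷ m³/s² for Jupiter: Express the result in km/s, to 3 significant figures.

v_esc ≈ 49.5 km/s

r = 1.033×10⁵ km = 1.033×10⁸ m.
Escape speed v_esc = √(2μ/r) = √(2 × 1.267×10¹⁷ / 1.033×10⁸) = √(2.453×10⁹) = 49530 m/s.
= 49.53 km/s.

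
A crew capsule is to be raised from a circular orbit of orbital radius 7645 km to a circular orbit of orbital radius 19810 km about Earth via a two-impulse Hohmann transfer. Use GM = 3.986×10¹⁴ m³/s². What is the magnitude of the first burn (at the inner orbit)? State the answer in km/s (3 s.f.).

r₁ = 7645 km = 7.645×10⁶ m.
r₂ = 19810 km = 1.981×10⁷ m.
Transfer ellipse a_t = (r₁ + r₂)/2 = 1.373×10⁷ m.
At r₁: circular v_c1 = √(μ/r₁) = 7221 m/s; transfer-perigee v_p = √[μ(2/r₁ − 1/a_t)] = 8674 m/s.
Δv₁ = v_p − v_c1 = 1453 m/s.
= 1.453 km/s.

Δv ≈ 1.45 km/s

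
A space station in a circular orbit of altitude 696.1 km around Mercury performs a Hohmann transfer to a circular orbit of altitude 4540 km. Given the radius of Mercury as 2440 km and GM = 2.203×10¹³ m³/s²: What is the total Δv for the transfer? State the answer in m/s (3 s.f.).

Δv_total ≈ 841 m/s

r₁ = 2440 + 696.1 = 3136.1 km = 3.1361×10⁶ m.
r₂ = 2440 + 4540 = 6980.0 km = 6.9800×10⁶ m.
Transfer ellipse a_t = (r₁ + r₂)/2 = 5.058×10⁶ m.
At r₁: circular v_c1 = √(μ/r₁) = 2650 m/s; transfer-periherm v_p = √[μ(2/r₁ − 1/a_t)] = 3113 m/s.
Δv₁ = v_p − v_c1 = 463.1 m/s.
At r₂: circular v_c2 = √(μ/r₂) = 1777 m/s; transfer-apoherm v_a = √[μ(2/r₂ − 1/a_t)] = 1399 m/s.
Δv₂ = v_c2 − v_a = 377.7 m/s.
Total Δv = Δv₁ + Δv₂ = 840.8 m/s.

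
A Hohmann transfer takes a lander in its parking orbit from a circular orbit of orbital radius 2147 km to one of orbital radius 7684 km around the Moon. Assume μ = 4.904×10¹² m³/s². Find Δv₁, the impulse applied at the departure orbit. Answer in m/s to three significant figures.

r₁ = 2147 km = 2.147×10⁶ m.
r₂ = 7684 km = 7.684×10⁶ m.
Transfer ellipse a_t = (r₁ + r₂)/2 = 4.916×10⁶ m.
At r₁: circular v_c1 = √(μ/r₁) = 1511 m/s; transfer-perilune v_p = √[μ(2/r₁ − 1/a_t)] = 1890 m/s.
Δv₁ = v_p − v_c1 = 378.3 m/s.

Δv ≈ 378 m/s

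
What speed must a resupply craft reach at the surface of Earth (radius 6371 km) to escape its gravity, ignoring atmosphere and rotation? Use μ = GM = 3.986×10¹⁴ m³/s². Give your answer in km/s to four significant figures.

v_esc ≈ 11.19 km/s

r = R = 6.371×10⁶ m.
Escape speed v_esc = √(2μ/r) = √(2 × 3.986×10¹⁴ / 6.371×10⁶) = √(1.251×10⁸) = 11190 m/s.
= 11.19 km/s.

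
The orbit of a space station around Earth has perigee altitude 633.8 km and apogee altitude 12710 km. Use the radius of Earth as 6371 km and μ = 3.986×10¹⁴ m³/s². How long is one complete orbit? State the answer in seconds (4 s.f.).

r_p = 6371 + 633.8 = 7004.8 km = 7.0048×10⁶ m.
r_a = 6371 + 12710 = 19081 km = 1.9081×10⁷ m.
Semi-major axis a = (r_p + r_a)/2 = (7004.8 + 19081)/2 = 13043 km = 1.304×10⁷ m.
By Kepler's third law T = 2π√(a³/μ) = 2π × 2.359×10³ = 1.482×10⁴ s.

T ≈ 14820 seconds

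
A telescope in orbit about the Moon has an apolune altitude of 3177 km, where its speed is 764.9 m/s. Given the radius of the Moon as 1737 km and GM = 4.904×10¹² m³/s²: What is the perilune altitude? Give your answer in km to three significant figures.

perilune altitude ≈ 301 km

r_a = 1737 + 3177 = 4914.0 km = 4.914×10⁶ m.
Specific energy ε = v²/2 − μ/r = -7.054×10⁵ J/kg, so a = −μ/(2ε) = 3.476×10⁶ m.
The apsides satisfy r_p + r_a = 2a, so the perilune radius is 2a − r_a = 2.038×10⁶ m = 2037.8 km.
Perilune altitude = 2037.8 − 1737 = 300.80 km.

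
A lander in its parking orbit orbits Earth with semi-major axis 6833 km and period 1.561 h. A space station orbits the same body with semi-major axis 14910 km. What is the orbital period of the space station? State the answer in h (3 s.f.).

Kepler's third law: T² ∝ a³, so T₂ = T₁ (a₂/a₁)^(3/2).
a₂/a₁ = 2.182, (a₂/a₁)^(3/2) = 3.223.
T₂ = 1.561 × 3.223 = 5.032 h.

T₂ ≈ 5.03 h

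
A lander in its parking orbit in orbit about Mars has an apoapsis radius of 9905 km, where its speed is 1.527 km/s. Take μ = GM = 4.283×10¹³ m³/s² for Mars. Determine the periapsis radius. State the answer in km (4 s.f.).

r_a = 9.905×10⁶ m.
Specific energy ε = v²/2 − μ/r = -3.158×10⁶ J/kg, so a = −μ/(2ε) = 6.781×10⁶ m.
The apsides satisfy r_p + r_a = 2a, so the periapsis radius is 2a − r_a = 3.656×10⁶ m = 3656.5 km.

periapsis radius ≈ 3656 km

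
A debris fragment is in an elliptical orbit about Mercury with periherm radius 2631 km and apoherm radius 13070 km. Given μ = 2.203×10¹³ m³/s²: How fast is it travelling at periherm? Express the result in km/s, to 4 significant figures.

Semi-major axis a = (r_p + r_a)/2 = 7850.5 km = 7.850×10⁶ m.
Vis-viva: v² = μ(2/r − 1/a) = 2.203×10¹³ × (7.602×10⁻⁷ − 1.274×10⁻⁷) = 1.394×10⁷ m²/s².
v = 3734 m/s = 3.734 km/s.

v ≈ 3.734 km/s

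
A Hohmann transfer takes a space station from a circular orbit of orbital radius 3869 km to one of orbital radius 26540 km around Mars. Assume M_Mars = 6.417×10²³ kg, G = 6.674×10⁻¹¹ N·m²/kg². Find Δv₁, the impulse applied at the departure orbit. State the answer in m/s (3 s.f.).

μ = GM = 6.674×10⁻¹¹ × 6.417×10²³ = 4.283×10¹³ m³/s².
r₁ = 3869 km = 3.869×10⁶ m.
r₂ = 26540 km = 2.654×10⁷ m.
Transfer ellipse a_t = (r₁ + r₂)/2 = 1.520×10⁷ m.
At r₁: circular v_c1 = √(μ/r₁) = 3327 m/s; transfer-periapsis v_p = √[μ(2/r₁ − 1/a_t)] = 4396 m/s.
Δv₁ = v_p − v_c1 = 1069 m/s.

Δv ≈ 1070 m/s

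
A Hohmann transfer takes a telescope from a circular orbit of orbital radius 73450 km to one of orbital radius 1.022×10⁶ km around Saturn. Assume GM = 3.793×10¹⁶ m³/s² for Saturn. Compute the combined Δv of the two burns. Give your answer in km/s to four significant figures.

r₁ = 73450 km = 7.345×10⁷ m.
r₂ = 1.022×10⁶ km = 1.022×10⁹ m.
Transfer ellipse a_t = (r₁ + r₂)/2 = 5.477×10⁸ m.
At r₁: circular v_c1 = √(μ/r₁) = 22720 m/s; transfer-perikrone v_p = √[μ(2/r₁ − 1/a_t)] = 31040 m/s.
Δv₁ = v_p − v_c1 = 8317 m/s.
At r₂: circular v_c2 = √(μ/r₂) = 6092 m/s; transfer-apokrone v_a = √[μ(2/r₂ − 1/a_t)] = 2231 m/s.
Δv₂ = v_c2 − v_a = 3861 m/s.
Total Δv = Δv₁ + Δv₂ = 12180 m/s = 12.18 km/s.

Δv_total ≈ 12.18 km/s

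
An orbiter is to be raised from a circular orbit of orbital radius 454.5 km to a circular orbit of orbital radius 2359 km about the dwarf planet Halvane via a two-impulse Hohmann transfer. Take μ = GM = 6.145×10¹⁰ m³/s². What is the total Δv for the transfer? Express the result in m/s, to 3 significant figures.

r₁ = 454.5 km = 4.545×10⁵ m.
r₂ = 2359 km = 2.359×10⁶ m.
Transfer ellipse a_t = (r₁ + r₂)/2 = 1.407×10⁶ m.
At r₁: circular v_c1 = √(μ/r₁) = 367.7 m/s; transfer-periapsis v_p = √[μ(2/r₁ − 1/a_t)] = 476.2 m/s.
Δv₁ = v_p − v_c1 = 108.5 m/s.
At r₂: circular v_c2 = √(μ/r₂) = 161.4 m/s; transfer-apoapsis v_a = √[μ(2/r₂ − 1/a_t)] = 91.74 m/s.
Δv₂ = v_c2 − v_a = 69.66 m/s.
Total Δv = Δv₁ + Δv₂ = 178.1 m/s.

Δv_total ≈ 178 m/s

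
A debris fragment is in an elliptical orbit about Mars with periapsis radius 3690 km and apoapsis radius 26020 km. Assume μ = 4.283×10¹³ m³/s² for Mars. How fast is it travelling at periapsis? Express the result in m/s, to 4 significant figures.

v ≈ 4509 m/s

Semi-major axis a = (r_p + r_a)/2 = 14855 km = 1.486×10⁷ m.
Vis-viva: v² = μ(2/r − 1/a) = 4.283×10¹³ × (5.420×10⁻⁷ − 6.732×10⁻⁸) = 2.033×10⁷ m²/s².
v = 4509 m/s.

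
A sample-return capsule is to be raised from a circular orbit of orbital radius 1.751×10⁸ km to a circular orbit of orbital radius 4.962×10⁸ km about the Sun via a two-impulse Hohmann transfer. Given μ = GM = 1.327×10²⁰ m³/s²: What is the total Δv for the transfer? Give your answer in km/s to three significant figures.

Δv_total ≈ 10.5 km/s

r₁ = 1.751×10⁸ km = 1.751×10¹¹ m.
r₂ = 4.962×10⁸ km = 4.962×10¹¹ m.
Transfer ellipse a_t = (r₁ + r₂)/2 = 3.356×10¹¹ m.
At r₁: circular v_c1 = √(μ/r₁) = 27530 m/s; transfer-perihelion v_p = √[μ(2/r₁ − 1/a_t)] = 33470 m/s.
Δv₁ = v_p − v_c1 = 5943 m/s.
At r₂: circular v_c2 = √(μ/r₂) = 16350 m/s; transfer-aphelion v_a = √[μ(2/r₂ − 1/a_t)] = 11810 m/s.
Δv₂ = v_c2 − v_a = 4542 m/s.
Total Δv = Δv₁ + Δv₂ = 10480 m/s = 10.48 km/s.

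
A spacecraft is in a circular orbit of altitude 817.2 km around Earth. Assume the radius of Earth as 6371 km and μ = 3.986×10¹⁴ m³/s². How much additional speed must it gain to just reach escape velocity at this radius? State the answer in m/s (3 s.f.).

r = 6371 + 817.2 = 7188.2 km = 7.1882×10⁶ m.
Circular speed v_c = √(μ/r) = 7447 m/s.
Escape speed v_esc = √(2μ/r) = √2 × v_c = 10530 m/s.
Δv = v_esc − v_c = 3084 m/s.

Δv ≈ 3080 m/s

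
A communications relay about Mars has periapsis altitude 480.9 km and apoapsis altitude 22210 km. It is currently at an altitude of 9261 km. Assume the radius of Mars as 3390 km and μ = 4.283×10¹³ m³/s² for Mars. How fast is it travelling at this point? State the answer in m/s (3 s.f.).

v ≈ 1970 m/s

r_p = 3390 + 480.9 = 3870.9 km = 3.8709×10⁶ m.
r_a = 3390 + 22210 = 25600 km = 2.5600×10⁷ m.
r = 3390 + 9261 = 12651 km = 1.265×10⁷ m.
Semi-major axis a = (r_p + r_a)/2 = 14735 km = 1.474×10⁷ m.
Vis-viva: v² = μ(2/r − 1/a) = 4.283×10¹³ × (1.581×10⁻⁷ − 6.786×10⁻⁸) = 3.864×10⁶ m²/s².
v = 1966 m/s.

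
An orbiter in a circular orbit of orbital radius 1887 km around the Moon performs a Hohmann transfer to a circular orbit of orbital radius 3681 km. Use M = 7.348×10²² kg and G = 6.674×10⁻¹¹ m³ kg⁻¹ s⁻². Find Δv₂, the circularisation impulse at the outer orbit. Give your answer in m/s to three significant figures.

μ = GM = 6.674×10⁻¹¹ × 7.348×10²² = 4.904×10¹² m³/s².
r₁ = 1887 km = 1.887×10⁶ m.
r₂ = 3681 km = 3.681×10⁶ m.
Transfer ellipse a_t = (r₁ + r₂)/2 = 2.784×10⁶ m.
At r₁: circular v_c1 = √(μ/r₁) = 1612 m/s; transfer-perilune v_p = √[μ(2/r₁ − 1/a_t)] = 1854 m/s.
At r₂: circular v_c2 = √(μ/r₂) = 1154 m/s; transfer-apolune v_a = √[μ(2/r₂ − 1/a_t)] = 950.3 m/s.
Δv₂ = v_c2 − v_a = 204.0 m/s.

Δv ≈ 204 m/s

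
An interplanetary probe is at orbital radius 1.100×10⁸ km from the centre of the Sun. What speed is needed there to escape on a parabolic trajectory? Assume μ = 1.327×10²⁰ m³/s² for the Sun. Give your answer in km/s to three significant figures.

v_esc ≈ 49.1 km/s

r = 1.100×10⁸ km = 1.100×10¹¹ m.
Escape speed v_esc = √(2μ/r) = √(2 × 1.327×10²⁰ / 1.100×10¹¹) = √(2.413×10⁹) = 49120 m/s.
= 49.12 km/s.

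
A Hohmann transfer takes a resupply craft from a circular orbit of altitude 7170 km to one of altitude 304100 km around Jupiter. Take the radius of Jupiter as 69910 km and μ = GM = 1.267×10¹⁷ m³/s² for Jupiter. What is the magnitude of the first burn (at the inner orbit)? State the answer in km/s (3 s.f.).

Δv ≈ 11.7 km/s

r₁ = 69910 + 7170 = 77080 km = 7.7080×10⁷ m.
r₂ = 69910 + 304100 = 374010 km = 3.7401×10⁸ m.
Transfer ellipse a_t = (r₁ + r₂)/2 = 2.255×10⁸ m.
At r₁: circular v_c1 = √(μ/r₁) = 40540 m/s; transfer-perijove v_p = √[μ(2/r₁ − 1/a_t)] = 52210 m/s.
Δv₁ = v_p − v_c1 = 11670 m/s.
= 11.67 km/s.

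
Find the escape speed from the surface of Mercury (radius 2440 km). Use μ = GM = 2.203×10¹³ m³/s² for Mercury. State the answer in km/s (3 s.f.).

r = R = 2.440×10⁶ m.
Escape speed v_esc = √(2μ/r) = √(2 × 2.203×10¹³ / 2.440×10⁶) = √(1.806×10⁷) = 4249 m/s.
= 4.249 km/s.

v_esc ≈ 4.25 km/s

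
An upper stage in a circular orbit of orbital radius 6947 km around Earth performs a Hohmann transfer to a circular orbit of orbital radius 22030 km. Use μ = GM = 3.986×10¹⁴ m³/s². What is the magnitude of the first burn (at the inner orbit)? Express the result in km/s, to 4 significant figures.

Δv ≈ 1.766 km/s

r₁ = 6947 km = 6.947×10⁶ m.
r₂ = 22030 km = 2.203×10⁷ m.
Transfer ellipse a_t = (r₁ + r₂)/2 = 1.449×10⁷ m.
At r₁: circular v_c1 = √(μ/r₁) = 7575 m/s; transfer-perigee v_p = √[μ(2/r₁ − 1/a_t)] = 9340 m/s.
Δv₁ = v_p − v_c1 = 1766 m/s.
= 1.766 km/s.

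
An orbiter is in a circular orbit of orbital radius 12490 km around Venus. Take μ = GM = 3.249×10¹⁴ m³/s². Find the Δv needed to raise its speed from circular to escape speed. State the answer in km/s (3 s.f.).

r = 12490 km = 1.249×10⁷ m.
Circular speed v_c = √(μ/r) = 5100 m/s.
Escape speed v_esc = √(2μ/r) = √2 × v_c = 7213 m/s.
Δv = v_esc − v_c = 2113 m/s = 2.113 km/s.

Δv ≈ 2.11 km/s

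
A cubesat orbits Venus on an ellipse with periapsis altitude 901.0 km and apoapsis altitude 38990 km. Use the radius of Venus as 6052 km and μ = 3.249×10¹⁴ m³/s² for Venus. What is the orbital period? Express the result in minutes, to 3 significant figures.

r_p = 6052 + 901.0 = 6953.0 km = 6.9530×10⁶ m.
r_a = 6052 + 38990 = 45042 km = 4.5042×10⁷ m.
Semi-major axis a = (r_p + r_a)/2 = (6953.0 + 45042)/2 = 25998 km = 2.600×10⁷ m.
By Kepler's third law T = 2π√(a³/μ) = 2π × 7.354×10³ = 4.621×10⁴ s.
= 770.1 minutes.

T ≈ 770 minutes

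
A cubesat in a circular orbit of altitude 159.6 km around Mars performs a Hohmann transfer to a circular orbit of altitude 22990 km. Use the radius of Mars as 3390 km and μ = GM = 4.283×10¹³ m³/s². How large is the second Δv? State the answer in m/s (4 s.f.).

Δv ≈ 653.6 m/s

r₁ = 3390 + 159.6 = 3549.6 km = 3.5496×10⁶ m.
r₂ = 3390 + 22990 = 26380 km = 2.6380×10⁷ m.
Transfer ellipse a_t = (r₁ + r₂)/2 = 1.496×10⁷ m.
At r₁: circular v_c1 = √(μ/r₁) = 3474 m/s; transfer-periapsis v_p = √[μ(2/r₁ − 1/a_t)] = 4612 m/s.
At r₂: circular v_c2 = √(μ/r₂) = 1274 m/s; transfer-apoapsis v_a = √[μ(2/r₂ − 1/a_t)] = 620.6 m/s.
Δv₂ = v_c2 − v_a = 653.6 m/s.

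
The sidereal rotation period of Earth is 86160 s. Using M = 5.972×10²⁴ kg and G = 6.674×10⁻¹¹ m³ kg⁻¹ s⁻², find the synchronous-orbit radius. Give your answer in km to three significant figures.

μ = GM = 6.674×10⁻¹¹ × 5.972×10²⁴ = 3.986×10¹⁴ m³/s².
A synchronous orbit has period T, so by Kepler's third law a = (μT²/4π²)^(1/3).
μT²/4π² = 3.986×10¹⁴ × (8.616×10⁴)² / 39.48 = 7.495×10²² m³.
a = 4.216×10⁷ m = 42162 km.

r_sync ≈ 42200 km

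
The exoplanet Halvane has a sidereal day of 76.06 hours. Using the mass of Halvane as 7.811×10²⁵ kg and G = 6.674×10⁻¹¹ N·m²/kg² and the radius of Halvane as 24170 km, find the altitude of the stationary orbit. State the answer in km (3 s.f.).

μ = GM = 6.674×10⁻¹¹ × 7.811×10²⁵ = 5.213×10¹⁵ m³/s².
T = 76.06 hours = 2.738×10⁵ s.
A synchronous orbit has period T, so by Kepler's third law a = (μT²/4π²)^(1/3).
μT²/4π² = 5.213×10¹⁵ × (2.738×10⁵)² / 39.48 = 9.900×10²⁴ m³.
a = 2.147×10⁸ m = 2.1473×10⁵ km.
Altitude h = a − R = 2.1473×10⁵ − 24170 = 1.9056×10⁵ km.

h_sync ≈ 1.91×10⁵ km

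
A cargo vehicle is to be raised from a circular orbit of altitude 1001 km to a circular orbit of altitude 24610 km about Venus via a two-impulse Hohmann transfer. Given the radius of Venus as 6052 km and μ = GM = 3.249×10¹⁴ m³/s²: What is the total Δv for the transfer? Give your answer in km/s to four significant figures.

Δv_total ≈ 3.132 km/s

r₁ = 6052 + 1001 = 7053.0 km = 7.0530×10⁶ m.
r₂ = 6052 + 24610 = 30662 km = 3.0662×10⁷ m.
Transfer ellipse a_t = (r₁ + r₂)/2 = 1.886×10⁷ m.
At r₁: circular v_c1 = √(μ/r₁) = 6787 m/s; transfer-periapsis v_p = √[μ(2/r₁ − 1/a_t)] = 8655 m/s.
Δv₁ = v_p − v_c1 = 1867 m/s.
At r₂: circular v_c2 = √(μ/r₂) = 3255 m/s; transfer-apoapsis v_a = √[μ(2/r₂ − 1/a_t)] = 1991 m/s.
Δv₂ = v_c2 − v_a = 1264 m/s.
Total Δv = Δv₁ + Δv₂ = 3132 m/s = 3.132 km/s.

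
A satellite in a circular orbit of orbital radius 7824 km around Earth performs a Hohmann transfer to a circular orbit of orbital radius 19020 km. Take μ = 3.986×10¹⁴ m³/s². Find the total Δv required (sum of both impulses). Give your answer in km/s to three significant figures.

r₁ = 7824 km = 7.824×10⁶ m.
r₂ = 19020 km = 1.902×10⁷ m.
Transfer ellipse a_t = (r₁ + r₂)/2 = 1.342×10⁷ m.
At r₁: circular v_c1 = √(μ/r₁) = 7138 m/s; transfer-perigee v_p = √[μ(2/r₁ − 1/a_t)] = 8497 m/s.
Δv₁ = v_p − v_c1 = 1359 m/s.
At r₂: circular v_c2 = √(μ/r₂) = 4578 m/s; transfer-apogee v_a = √[μ(2/r₂ − 1/a_t)] = 3495 m/s.
Δv₂ = v_c2 − v_a = 1083 m/s.
Total Δv = Δv₁ + Δv₂ = 2442 m/s = 2.442 km/s.

Δv_total ≈ 2.44 km/s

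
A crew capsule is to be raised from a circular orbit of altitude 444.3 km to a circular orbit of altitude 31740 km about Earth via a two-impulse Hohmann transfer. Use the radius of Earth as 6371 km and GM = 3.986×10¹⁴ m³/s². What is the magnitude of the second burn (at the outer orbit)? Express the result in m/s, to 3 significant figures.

r₁ = 6371 + 444.3 = 6815.3 km = 6.8153×10⁶ m.
r₂ = 6371 + 31740 = 38111 km = 3.8111×10⁷ m.
Transfer ellipse a_t = (r₁ + r₂)/2 = 2.246×10⁷ m.
At r₁: circular v_c1 = √(μ/r₁) = 7648 m/s; transfer-perigee v_p = √[μ(2/r₁ − 1/a_t)] = 9961 m/s.
At r₂: circular v_c2 = √(μ/r₂) = 3234 m/s; transfer-apogee v_a = √[μ(2/r₂ − 1/a_t)] = 1781 m/s.
Δv₂ = v_c2 − v_a = 1453 m/s.

Δv ≈ 1450 m/s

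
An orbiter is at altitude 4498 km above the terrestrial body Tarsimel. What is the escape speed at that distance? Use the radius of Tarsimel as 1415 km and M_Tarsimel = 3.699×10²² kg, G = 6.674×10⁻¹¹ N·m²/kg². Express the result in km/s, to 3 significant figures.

μ = GM = 6.674×10⁻¹¹ × 3.699×10²² = 2.469×10¹² m³/s².
r = 1415 + 4498 = 5913.0 km = 5.9130×10⁶ m.
Escape speed v_esc = √(2μ/r) = √(2 × 2.469×10¹² / 5.913×10⁶) = √(8.350×10⁵) = 913.8 m/s.
= 0.9138 km/s.

v_esc ≈ 0.914 km/s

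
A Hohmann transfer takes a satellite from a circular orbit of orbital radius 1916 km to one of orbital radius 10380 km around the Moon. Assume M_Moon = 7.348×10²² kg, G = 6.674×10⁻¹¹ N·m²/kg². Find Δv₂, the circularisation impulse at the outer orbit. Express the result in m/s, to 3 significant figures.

Δv ≈ 304 m/s

μ = GM = 6.674×10⁻¹¹ × 7.348×10²² = 4.904×10¹² m³/s².
r₁ = 1916 km = 1.916×10⁶ m.
r₂ = 10380 km = 1.038×10⁷ m.
Transfer ellipse a_t = (r₁ + r₂)/2 = 6.148×10⁶ m.
At r₁: circular v_c1 = √(μ/r₁) = 1600 m/s; transfer-perilune v_p = √[μ(2/r₁ − 1/a_t)] = 2079 m/s.
At r₂: circular v_c2 = √(μ/r₂) = 687.4 m/s; transfer-apolune v_a = √[μ(2/r₂ − 1/a_t)] = 383.7 m/s.
Δv₂ = v_c2 − v_a = 303.6 m/s.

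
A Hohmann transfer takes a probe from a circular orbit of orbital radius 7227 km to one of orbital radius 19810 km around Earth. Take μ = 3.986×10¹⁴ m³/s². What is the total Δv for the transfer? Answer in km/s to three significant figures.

r₁ = 7227 km = 7.227×10⁶ m.
r₂ = 19810 km = 1.981×10⁷ m.
Transfer ellipse a_t = (r₁ + r₂)/2 = 1.352×10⁷ m.
At r₁: circular v_c1 = √(μ/r₁) = 7427 m/s; transfer-perigee v_p = √[μ(2/r₁ − 1/a_t)] = 8990 m/s.
Δv₁ = v_p − v_c1 = 1564 m/s.
At r₂: circular v_c2 = √(μ/r₂) = 4486 m/s; transfer-apogee v_a = √[μ(2/r₂ − 1/a_t)] = 3280 m/s.
Δv₂ = v_c2 − v_a = 1206 m/s.
Total Δv = Δv₁ + Δv₂ = 2769 m/s = 2.769 km/s.

Δv_total ≈ 2.77 km/s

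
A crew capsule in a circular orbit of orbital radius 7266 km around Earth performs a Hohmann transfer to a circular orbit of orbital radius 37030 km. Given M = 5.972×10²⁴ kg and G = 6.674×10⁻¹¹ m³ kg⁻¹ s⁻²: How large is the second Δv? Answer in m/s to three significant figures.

Δv ≈ 1400 m/s

μ = GM = 6.674×10⁻¹¹ × 5.972×10²⁴ = 3.986×10¹⁴ m³/s².
r₁ = 7266 km = 7.266×10⁶ m.
r₂ = 37030 km = 3.703×10⁷ m.
Transfer ellipse a_t = (r₁ + r₂)/2 = 2.215×10⁷ m.
At r₁: circular v_c1 = √(μ/r₁) = 7406 m/s; transfer-perigee v_p = √[μ(2/r₁ − 1/a_t)] = 9577 m/s.
At r₂: circular v_c2 = √(μ/r₂) = 3281 m/s; transfer-apogee v_a = √[μ(2/r₂ − 1/a_t)] = 1879 m/s.
Δv₂ = v_c2 − v_a = 1402 m/s.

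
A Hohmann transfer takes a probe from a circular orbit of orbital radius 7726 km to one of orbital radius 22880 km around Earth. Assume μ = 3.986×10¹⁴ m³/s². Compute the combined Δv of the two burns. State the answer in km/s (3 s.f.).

Δv_total ≈ 2.81 km/s

r₁ = 7726 km = 7.726×10⁶ m.
r₂ = 22880 km = 2.288×10⁷ m.
Transfer ellipse a_t = (r₁ + r₂)/2 = 1.530×10⁷ m.
At r₁: circular v_c1 = √(μ/r₁) = 7183 m/s; transfer-perigee v_p = √[μ(2/r₁ − 1/a_t)] = 8783 m/s.
Δv₁ = v_p − v_c1 = 1600 m/s.
At r₂: circular v_c2 = √(μ/r₂) = 4174 m/s; transfer-apogee v_a = √[μ(2/r₂ − 1/a_t)] = 2966 m/s.
Δv₂ = v_c2 − v_a = 1208 m/s.
Total Δv = Δv₁ + Δv₂ = 2808 m/s = 2.808 km/s.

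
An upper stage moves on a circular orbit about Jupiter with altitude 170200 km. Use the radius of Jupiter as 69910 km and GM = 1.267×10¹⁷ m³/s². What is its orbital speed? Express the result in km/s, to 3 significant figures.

v ≈ 23.0 km/s

r = 69910 + 170200 = 240110 km = 2.4011×10⁸ m.
For a circular orbit v = √(μ/r) = √(1.267×10¹⁷ / 2.401×10⁸) = √(5.277×10⁸) = 22970 m/s.
That is 22.97 km/s.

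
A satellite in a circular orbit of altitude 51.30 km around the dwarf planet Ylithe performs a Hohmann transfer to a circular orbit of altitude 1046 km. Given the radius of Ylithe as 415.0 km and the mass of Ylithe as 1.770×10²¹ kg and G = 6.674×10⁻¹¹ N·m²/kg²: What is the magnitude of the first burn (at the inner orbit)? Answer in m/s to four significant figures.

Δv ≈ 116.4 m/s

μ = GM = 6.674×10⁻¹¹ × 1.770×10²¹ = 1.181×10¹¹ m³/s².
r₁ = 415.0 + 51.30 = 466.30 km = 4.6630×10⁵ m.
r₂ = 415.0 + 1046 = 1461.0 km = 1.4610×10⁶ m.
Transfer ellipse a_t = (r₁ + r₂)/2 = 9.636×10⁵ m.
At r₁: circular v_c1 = √(μ/r₁) = 503.3 m/s; transfer-periapsis v_p = √[μ(2/r₁ − 1/a_t)] = 619.7 m/s.
Δv₁ = v_p − v_c1 = 116.4 m/s.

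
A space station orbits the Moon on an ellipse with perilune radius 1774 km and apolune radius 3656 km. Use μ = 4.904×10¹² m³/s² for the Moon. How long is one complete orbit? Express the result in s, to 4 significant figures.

Semi-major axis a = (r_p + r_a)/2 = (1774.0 + 3656.0)/2 = 2715.0 km = 2.715×10⁶ m.
By Kepler's third law T = 2π√(a³/μ) = 2π × 2.020×10³ = 1.269×10⁴ s.

T ≈ 12690 s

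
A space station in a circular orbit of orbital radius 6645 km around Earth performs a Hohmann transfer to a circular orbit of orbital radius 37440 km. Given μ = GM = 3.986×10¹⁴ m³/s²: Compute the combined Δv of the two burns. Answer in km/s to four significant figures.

Δv_total ≈ 3.820 km/s

r₁ = 6645 km = 6.645×10⁶ m.
r₂ = 37440 km = 3.744×10⁷ m.
Transfer ellipse a_t = (r₁ + r₂)/2 = 2.204×10⁷ m.
At r₁: circular v_c1 = √(μ/r₁) = 7745 m/s; transfer-perigee v_p = √[μ(2/r₁ − 1/a_t)] = 10090 m/s.
Δv₁ = v_p − v_c1 = 2349 m/s.
At r₂: circular v_c2 = √(μ/r₂) = 3263 m/s; transfer-apogee v_a = √[μ(2/r₂ − 1/a_t)] = 1792 m/s.
Δv₂ = v_c2 − v_a = 1471 m/s.
Total Δv = Δv₁ + Δv₂ = 3820 m/s = 3.820 km/s.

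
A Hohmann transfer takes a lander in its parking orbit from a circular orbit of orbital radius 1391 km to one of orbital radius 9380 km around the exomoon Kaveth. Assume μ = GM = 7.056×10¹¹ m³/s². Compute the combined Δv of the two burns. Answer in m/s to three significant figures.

Δv_total ≈ 363 m/s

r₁ = 1391 km = 1.391×10⁶ m.
r₂ = 9380 km = 9.380×10⁶ m.
Transfer ellipse a_t = (r₁ + r₂)/2 = 5.386×10⁶ m.
At r₁: circular v_c1 = √(μ/r₁) = 712.2 m/s; transfer-periapsis v_p = √[μ(2/r₁ − 1/a_t)] = 939.9 m/s.
Δv₁ = v_p − v_c1 = 227.7 m/s.
At r₂: circular v_c2 = √(μ/r₂) = 274.3 m/s; transfer-apoapsis v_a = √[μ(2/r₂ − 1/a_t)] = 139.4 m/s.
Δv₂ = v_c2 − v_a = 134.9 m/s.
Total Δv = Δv₁ + Δv₂ = 362.6 m/s.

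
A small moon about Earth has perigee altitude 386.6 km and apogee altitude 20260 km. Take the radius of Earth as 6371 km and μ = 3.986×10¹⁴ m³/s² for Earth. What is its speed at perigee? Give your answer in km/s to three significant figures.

v ≈ 9.70 km/s

r_p = 6371 + 386.6 = 6757.6 km = 6.7576×10⁶ m.
r_a = 6371 + 20260 = 26631 km = 2.6631×10⁷ m.
Semi-major axis a = (r_p + r_a)/2 = 16694 km = 1.669×10⁷ m.
Vis-viva: v² = μ(2/r − 1/a) = 3.986×10¹⁴ × (2.960×10⁻⁷ − 5.990×10⁻⁸) = 9.409×10⁷ m²/s².
v = 9700 m/s = 9.700 km/s.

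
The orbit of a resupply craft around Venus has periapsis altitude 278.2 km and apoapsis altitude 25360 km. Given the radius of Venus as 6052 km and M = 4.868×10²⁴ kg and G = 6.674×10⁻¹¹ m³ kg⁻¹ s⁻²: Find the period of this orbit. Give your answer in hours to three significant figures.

T ≈ 7.94 hours

μ = GM = 6.674×10⁻¹¹ × 4.868×10²⁴ = 3.249×10¹⁴ m³/s².
r_p = 6052 + 278.2 = 6330.2 km = 6.3302×10⁶ m.
r_a = 6052 + 25360 = 31412 km = 3.1412×10⁷ m.
Semi-major axis a = (r_p + r_a)/2 = (6330.2 + 31412)/2 = 18871 km = 1.887×10⁷ m.
By Kepler's third law T = 2π√(a³/μ) = 2π × 4.548×10³ = 2.858×10⁴ s.
= 7.938 hours.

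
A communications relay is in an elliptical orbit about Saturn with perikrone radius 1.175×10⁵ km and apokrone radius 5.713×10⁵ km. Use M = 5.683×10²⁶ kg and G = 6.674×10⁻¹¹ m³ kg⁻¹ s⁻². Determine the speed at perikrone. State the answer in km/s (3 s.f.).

μ = GM = 6.674×10⁻¹¹ × 5.683×10²⁶ = 3.793×10¹⁶ m³/s².
Semi-major axis a = (r_p + r_a)/2 = 3.4440×10⁵ km = 3.444×10⁸ m.
Vis-viva: v² = μ(2/r − 1/a) = 3.793×10¹⁶ × (1.702×10⁻⁸ − 2.904×10⁻⁹) = 5.355×10⁸ m²/s².
v = 23140 m/s = 23.14 km/s.

v ≈ 23.1 km/s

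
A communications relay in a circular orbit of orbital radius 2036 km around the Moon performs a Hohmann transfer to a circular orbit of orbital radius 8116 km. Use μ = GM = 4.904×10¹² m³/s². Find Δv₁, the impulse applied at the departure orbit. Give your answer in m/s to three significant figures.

r₁ = 2036 km = 2.036×10⁶ m.
r₂ = 8116 km = 8.116×10⁶ m.
Transfer ellipse a_t = (r₁ + r₂)/2 = 5.076×10⁶ m.
At r₁: circular v_c1 = √(μ/r₁) = 1552 m/s; transfer-perilune v_p = √[μ(2/r₁ − 1/a_t)] = 1962 m/s.
Δv₁ = v_p − v_c1 = 410.5 m/s.

Δv ≈ 410 m/s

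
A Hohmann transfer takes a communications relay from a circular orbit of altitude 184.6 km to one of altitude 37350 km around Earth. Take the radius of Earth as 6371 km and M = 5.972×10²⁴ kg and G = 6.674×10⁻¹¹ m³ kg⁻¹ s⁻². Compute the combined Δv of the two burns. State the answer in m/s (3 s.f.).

μ = GM = 6.674×10⁻¹¹ × 5.972×10²⁴ = 3.986×10¹⁴ m³/s².
r₁ = 6371 + 184.6 = 6555.6 km = 6.5556×10⁶ m.
r₂ = 6371 + 37350 = 43721 km = 4.3721×10⁷ m.
Transfer ellipse a_t = (r₁ + r₂)/2 = 2.514×10⁷ m.
At r₁: circular v_c1 = √(μ/r₁) = 7797 m/s; transfer-perigee v_p = √[μ(2/r₁ − 1/a_t)] = 10280 m/s.
Δv₁ = v_p − v_c1 = 2486 m/s.
At r₂: circular v_c2 = √(μ/r₂) = 3019 m/s; transfer-apogee v_a = √[μ(2/r₂ − 1/a_t)] = 1542 m/s.
Δv₂ = v_c2 − v_a = 1477 m/s.
Total Δv = Δv₁ + Δv₂ = 3963 m/s.

Δv_total ≈ 3960 m/s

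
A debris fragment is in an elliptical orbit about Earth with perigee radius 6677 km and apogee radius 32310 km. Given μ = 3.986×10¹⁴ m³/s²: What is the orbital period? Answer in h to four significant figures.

T ≈ 7.524 h

Semi-major axis a = (r_p + r_a)/2 = (6677.0 + 32310)/2 = 19494 km = 1.949×10⁷ m.
By Kepler's third law T = 2π√(a³/μ) = 2π × 4.311×10³ = 2.709×10⁴ s.
= 7.524 h.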